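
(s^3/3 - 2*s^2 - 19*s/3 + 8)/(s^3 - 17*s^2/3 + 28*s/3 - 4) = (s^3 - 6*s^2 - 19*s + 24)/(3*s^3 - 17*s^2 + 28*s - 12)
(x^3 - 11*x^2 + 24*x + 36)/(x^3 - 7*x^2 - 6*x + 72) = (x^2 - 5*x - 6)/(x^2 - x - 12)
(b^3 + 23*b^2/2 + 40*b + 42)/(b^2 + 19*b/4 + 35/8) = 4*(b^2 + 8*b + 12)/(4*b + 5)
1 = 1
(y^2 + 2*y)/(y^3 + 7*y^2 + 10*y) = 1/(y + 5)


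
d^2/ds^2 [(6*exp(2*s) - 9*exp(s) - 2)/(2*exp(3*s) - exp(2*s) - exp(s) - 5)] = (24*exp(7*s) - 132*exp(6*s) + 54*exp(5*s) + 737*exp(4*s) - 1275*exp(3*s) + 174*exp(2*s) + 683*exp(s) - 215)*exp(s)/(8*exp(9*s) - 12*exp(8*s) - 6*exp(7*s) - 49*exp(6*s) + 63*exp(5*s) + 42*exp(4*s) + 119*exp(3*s) - 90*exp(2*s) - 75*exp(s) - 125)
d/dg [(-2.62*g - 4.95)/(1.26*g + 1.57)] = (2.675736*g + 3.334052)/(1.26*g + 1.57)^3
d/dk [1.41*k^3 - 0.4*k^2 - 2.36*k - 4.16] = 4.23*k^2 - 0.8*k - 2.36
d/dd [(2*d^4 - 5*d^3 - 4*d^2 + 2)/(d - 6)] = 2*(3*d^4 - 29*d^3 + 43*d^2 + 24*d - 1)/(d^2 - 12*d + 36)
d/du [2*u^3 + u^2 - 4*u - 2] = 6*u^2 + 2*u - 4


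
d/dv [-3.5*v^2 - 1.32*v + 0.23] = -7.0*v - 1.32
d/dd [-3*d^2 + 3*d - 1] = 3 - 6*d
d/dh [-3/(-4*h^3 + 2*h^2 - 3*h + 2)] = 3*(-12*h^2 + 4*h - 3)/(4*h^3 - 2*h^2 + 3*h - 2)^2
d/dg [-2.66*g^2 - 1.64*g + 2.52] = -5.32*g - 1.64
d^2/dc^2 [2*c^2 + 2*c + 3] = 4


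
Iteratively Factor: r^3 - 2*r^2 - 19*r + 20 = (r - 1)*(r^2 - r - 20) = (r - 1)*(r + 4)*(r - 5)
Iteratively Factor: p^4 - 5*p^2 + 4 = (p + 2)*(p^3 - 2*p^2 - p + 2) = (p + 1)*(p + 2)*(p^2 - 3*p + 2) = (p - 1)*(p + 1)*(p + 2)*(p - 2)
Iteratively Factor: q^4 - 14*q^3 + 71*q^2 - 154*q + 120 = (q - 5)*(q^3 - 9*q^2 + 26*q - 24) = (q - 5)*(q - 4)*(q^2 - 5*q + 6) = (q - 5)*(q - 4)*(q - 2)*(q - 3)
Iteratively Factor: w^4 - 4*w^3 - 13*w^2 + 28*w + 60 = (w - 3)*(w^3 - w^2 - 16*w - 20) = (w - 5)*(w - 3)*(w^2 + 4*w + 4) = (w - 5)*(w - 3)*(w + 2)*(w + 2)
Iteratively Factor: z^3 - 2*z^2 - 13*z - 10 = (z - 5)*(z^2 + 3*z + 2) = (z - 5)*(z + 2)*(z + 1)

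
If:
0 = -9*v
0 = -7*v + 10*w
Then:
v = 0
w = 0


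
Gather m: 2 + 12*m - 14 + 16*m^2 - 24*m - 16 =16*m^2 - 12*m - 28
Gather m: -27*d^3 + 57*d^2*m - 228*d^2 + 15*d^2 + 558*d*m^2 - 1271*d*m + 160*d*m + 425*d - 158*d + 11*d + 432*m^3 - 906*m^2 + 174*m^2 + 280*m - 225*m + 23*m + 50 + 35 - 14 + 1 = -27*d^3 - 213*d^2 + 278*d + 432*m^3 + m^2*(558*d - 732) + m*(57*d^2 - 1111*d + 78) + 72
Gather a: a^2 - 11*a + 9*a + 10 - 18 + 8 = a^2 - 2*a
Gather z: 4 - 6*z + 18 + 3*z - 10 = 12 - 3*z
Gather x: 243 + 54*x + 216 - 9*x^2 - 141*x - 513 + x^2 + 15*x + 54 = -8*x^2 - 72*x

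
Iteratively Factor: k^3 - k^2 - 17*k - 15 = (k - 5)*(k^2 + 4*k + 3) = (k - 5)*(k + 1)*(k + 3)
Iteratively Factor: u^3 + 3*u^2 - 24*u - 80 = (u + 4)*(u^2 - u - 20) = (u - 5)*(u + 4)*(u + 4)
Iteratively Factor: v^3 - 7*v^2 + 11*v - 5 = (v - 1)*(v^2 - 6*v + 5) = (v - 1)^2*(v - 5)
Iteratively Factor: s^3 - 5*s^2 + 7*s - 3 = (s - 1)*(s^2 - 4*s + 3) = (s - 1)^2*(s - 3)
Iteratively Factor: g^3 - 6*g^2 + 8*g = (g)*(g^2 - 6*g + 8) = g*(g - 4)*(g - 2)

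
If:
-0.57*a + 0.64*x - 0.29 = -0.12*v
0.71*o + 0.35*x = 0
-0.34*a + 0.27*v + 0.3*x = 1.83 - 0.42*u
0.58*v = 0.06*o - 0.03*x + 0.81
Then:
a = 1.10118180346446*x - 0.214761040532365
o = -0.492957746478873*x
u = 0.243181310082719*x + 3.28550543024227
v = 1.39655172413793 - 0.102719766877125*x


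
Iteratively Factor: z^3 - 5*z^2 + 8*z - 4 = (z - 1)*(z^2 - 4*z + 4) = (z - 2)*(z - 1)*(z - 2)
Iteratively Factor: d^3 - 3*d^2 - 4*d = (d - 4)*(d^2 + d) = (d - 4)*(d + 1)*(d)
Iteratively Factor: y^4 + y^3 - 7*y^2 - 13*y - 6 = (y + 1)*(y^3 - 7*y - 6) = (y - 3)*(y + 1)*(y^2 + 3*y + 2) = (y - 3)*(y + 1)*(y + 2)*(y + 1)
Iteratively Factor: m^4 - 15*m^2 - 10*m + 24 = (m - 4)*(m^3 + 4*m^2 + m - 6) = (m - 4)*(m + 3)*(m^2 + m - 2) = (m - 4)*(m + 2)*(m + 3)*(m - 1)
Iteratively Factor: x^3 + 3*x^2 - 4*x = (x)*(x^2 + 3*x - 4) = x*(x - 1)*(x + 4)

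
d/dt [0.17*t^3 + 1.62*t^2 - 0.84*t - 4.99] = 0.51*t^2 + 3.24*t - 0.84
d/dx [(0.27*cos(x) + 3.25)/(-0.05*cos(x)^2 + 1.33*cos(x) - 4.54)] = (-0.0135*cos(x)^2 - 0.325*cos(x) + 5.5483)*sin(x)/(0.0025*cos(x)^4 - 0.133*cos(x)^3 + 2.2229*cos(x)^2 - 12.0764*cos(x) + 20.6116)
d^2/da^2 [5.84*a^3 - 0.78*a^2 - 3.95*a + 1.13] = 35.04*a - 1.56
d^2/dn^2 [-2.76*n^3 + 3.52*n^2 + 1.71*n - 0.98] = 7.04 - 16.56*n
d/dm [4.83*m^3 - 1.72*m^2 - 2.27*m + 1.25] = 14.49*m^2 - 3.44*m - 2.27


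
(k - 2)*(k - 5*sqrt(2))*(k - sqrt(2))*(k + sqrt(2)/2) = k^4 - 11*sqrt(2)*k^3/2 - 2*k^3 + 4*k^2 + 11*sqrt(2)*k^2 - 8*k + 5*sqrt(2)*k - 10*sqrt(2)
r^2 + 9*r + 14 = (r + 2)*(r + 7)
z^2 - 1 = (z - 1)*(z + 1)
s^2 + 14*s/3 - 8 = (s - 4/3)*(s + 6)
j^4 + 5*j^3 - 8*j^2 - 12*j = j*(j - 2)*(j + 1)*(j + 6)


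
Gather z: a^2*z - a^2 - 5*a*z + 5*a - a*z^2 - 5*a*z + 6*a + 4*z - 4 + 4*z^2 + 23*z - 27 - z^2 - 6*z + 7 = -a^2 + 11*a + z^2*(3 - a) + z*(a^2 - 10*a + 21) - 24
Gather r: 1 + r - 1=r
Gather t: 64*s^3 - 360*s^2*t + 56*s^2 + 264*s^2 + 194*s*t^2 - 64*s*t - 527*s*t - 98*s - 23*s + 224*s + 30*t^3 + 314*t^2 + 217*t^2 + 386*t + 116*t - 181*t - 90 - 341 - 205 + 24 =64*s^3 + 320*s^2 + 103*s + 30*t^3 + t^2*(194*s + 531) + t*(-360*s^2 - 591*s + 321) - 612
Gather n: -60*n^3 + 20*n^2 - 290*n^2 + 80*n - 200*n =-60*n^3 - 270*n^2 - 120*n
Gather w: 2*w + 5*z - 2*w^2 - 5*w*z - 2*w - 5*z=-2*w^2 - 5*w*z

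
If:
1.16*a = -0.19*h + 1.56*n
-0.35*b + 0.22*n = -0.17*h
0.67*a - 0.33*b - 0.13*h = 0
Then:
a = 1.06082716072187*n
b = 1.4707501339195*n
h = 1.73389733454015*n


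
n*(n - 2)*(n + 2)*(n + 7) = n^4 + 7*n^3 - 4*n^2 - 28*n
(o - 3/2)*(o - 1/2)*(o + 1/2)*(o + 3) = o^4 + 3*o^3/2 - 19*o^2/4 - 3*o/8 + 9/8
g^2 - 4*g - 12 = (g - 6)*(g + 2)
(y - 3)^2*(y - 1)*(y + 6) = y^4 - y^3 - 27*y^2 + 81*y - 54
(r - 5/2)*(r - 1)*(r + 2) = r^3 - 3*r^2/2 - 9*r/2 + 5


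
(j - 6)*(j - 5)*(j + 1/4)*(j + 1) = j^4 - 39*j^3/4 + 33*j^2/2 + 139*j/4 + 15/2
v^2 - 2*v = v*(v - 2)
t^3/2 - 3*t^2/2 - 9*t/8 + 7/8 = (t/2 + 1/2)*(t - 7/2)*(t - 1/2)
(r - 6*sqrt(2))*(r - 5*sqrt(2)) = r^2 - 11*sqrt(2)*r + 60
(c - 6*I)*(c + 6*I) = c^2 + 36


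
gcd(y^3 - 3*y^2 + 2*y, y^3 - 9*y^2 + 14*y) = y^2 - 2*y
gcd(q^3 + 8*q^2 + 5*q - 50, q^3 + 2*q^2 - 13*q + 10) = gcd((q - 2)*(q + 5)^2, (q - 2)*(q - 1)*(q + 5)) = q^2 + 3*q - 10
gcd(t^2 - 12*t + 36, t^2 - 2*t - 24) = t - 6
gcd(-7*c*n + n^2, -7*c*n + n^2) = 7*c*n - n^2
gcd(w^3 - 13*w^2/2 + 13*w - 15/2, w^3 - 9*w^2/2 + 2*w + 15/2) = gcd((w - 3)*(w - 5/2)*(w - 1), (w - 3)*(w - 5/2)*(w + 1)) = w^2 - 11*w/2 + 15/2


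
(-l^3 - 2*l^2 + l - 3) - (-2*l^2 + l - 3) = -l^3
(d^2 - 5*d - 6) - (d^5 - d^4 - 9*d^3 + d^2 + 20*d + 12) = -d^5 + d^4 + 9*d^3 - 25*d - 18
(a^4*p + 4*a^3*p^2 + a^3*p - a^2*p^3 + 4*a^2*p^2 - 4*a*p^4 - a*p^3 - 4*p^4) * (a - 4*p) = a^5*p + a^4*p - 17*a^3*p^3 - 17*a^2*p^3 + 16*a*p^5 + 16*p^5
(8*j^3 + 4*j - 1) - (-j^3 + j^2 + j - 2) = 9*j^3 - j^2 + 3*j + 1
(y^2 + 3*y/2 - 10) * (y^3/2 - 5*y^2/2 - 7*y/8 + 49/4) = y^5/2 - 7*y^4/4 - 77*y^3/8 + 575*y^2/16 + 217*y/8 - 245/2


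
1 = 1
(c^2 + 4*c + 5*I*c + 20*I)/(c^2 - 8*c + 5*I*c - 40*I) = (c + 4)/(c - 8)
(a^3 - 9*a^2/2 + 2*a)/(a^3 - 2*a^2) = (a^2 - 9*a/2 + 2)/(a*(a - 2))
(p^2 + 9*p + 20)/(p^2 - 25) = (p + 4)/(p - 5)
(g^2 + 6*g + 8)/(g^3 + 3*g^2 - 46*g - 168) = (g + 2)/(g^2 - g - 42)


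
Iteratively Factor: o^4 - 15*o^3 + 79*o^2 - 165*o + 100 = (o - 1)*(o^3 - 14*o^2 + 65*o - 100) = (o - 4)*(o - 1)*(o^2 - 10*o + 25) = (o - 5)*(o - 4)*(o - 1)*(o - 5)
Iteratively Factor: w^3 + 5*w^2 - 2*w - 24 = (w - 2)*(w^2 + 7*w + 12) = (w - 2)*(w + 3)*(w + 4)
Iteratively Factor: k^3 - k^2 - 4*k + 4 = (k + 2)*(k^2 - 3*k + 2) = (k - 1)*(k + 2)*(k - 2)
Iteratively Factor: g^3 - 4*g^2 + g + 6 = (g + 1)*(g^2 - 5*g + 6) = (g - 2)*(g + 1)*(g - 3)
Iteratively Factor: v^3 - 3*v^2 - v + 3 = (v + 1)*(v^2 - 4*v + 3) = (v - 3)*(v + 1)*(v - 1)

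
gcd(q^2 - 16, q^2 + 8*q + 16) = q + 4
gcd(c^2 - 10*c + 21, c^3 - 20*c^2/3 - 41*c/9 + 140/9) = c - 7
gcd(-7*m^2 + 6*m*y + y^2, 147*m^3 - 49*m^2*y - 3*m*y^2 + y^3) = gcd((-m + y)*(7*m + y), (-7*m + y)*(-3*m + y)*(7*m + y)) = 7*m + y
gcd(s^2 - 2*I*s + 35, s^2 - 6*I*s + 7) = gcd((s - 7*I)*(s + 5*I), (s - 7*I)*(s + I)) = s - 7*I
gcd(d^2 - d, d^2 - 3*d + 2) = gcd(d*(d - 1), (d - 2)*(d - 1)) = d - 1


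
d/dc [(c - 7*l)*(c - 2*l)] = 2*c - 9*l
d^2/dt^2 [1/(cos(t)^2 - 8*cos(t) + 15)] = 2*(-2*sin(t)^4 + 3*sin(t)^2 - 75*cos(t) + 3*cos(3*t) + 48)/((cos(t) - 5)^3*(cos(t) - 3)^3)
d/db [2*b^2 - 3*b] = 4*b - 3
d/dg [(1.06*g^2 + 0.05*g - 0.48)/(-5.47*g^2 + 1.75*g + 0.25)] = (2.1285*g^2 - 4.7212*g + 0.8525)/(29.9209*g^4 - 19.145*g^3 + 0.3275*g^2 + 0.875*g + 0.0625)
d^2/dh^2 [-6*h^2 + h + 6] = -12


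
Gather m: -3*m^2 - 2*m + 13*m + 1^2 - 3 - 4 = -3*m^2 + 11*m - 6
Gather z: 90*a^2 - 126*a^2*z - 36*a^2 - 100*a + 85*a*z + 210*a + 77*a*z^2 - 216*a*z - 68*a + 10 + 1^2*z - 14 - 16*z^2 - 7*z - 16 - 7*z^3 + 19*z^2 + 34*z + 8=54*a^2 + 42*a - 7*z^3 + z^2*(77*a + 3) + z*(-126*a^2 - 131*a + 28) - 12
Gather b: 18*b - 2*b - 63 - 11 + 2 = 16*b - 72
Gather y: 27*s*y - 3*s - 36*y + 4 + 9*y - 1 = -3*s + y*(27*s - 27) + 3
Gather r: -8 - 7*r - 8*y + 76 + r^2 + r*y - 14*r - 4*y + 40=r^2 + r*(y - 21) - 12*y + 108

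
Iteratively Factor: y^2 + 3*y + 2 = (y + 1)*(y + 2)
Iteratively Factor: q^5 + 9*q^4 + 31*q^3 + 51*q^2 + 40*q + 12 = (q + 2)*(q^4 + 7*q^3 + 17*q^2 + 17*q + 6) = (q + 1)*(q + 2)*(q^3 + 6*q^2 + 11*q + 6) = (q + 1)^2*(q + 2)*(q^2 + 5*q + 6) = (q + 1)^2*(q + 2)*(q + 3)*(q + 2)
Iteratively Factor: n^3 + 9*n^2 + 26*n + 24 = (n + 2)*(n^2 + 7*n + 12) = (n + 2)*(n + 3)*(n + 4)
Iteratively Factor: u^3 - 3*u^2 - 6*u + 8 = (u - 4)*(u^2 + u - 2) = (u - 4)*(u - 1)*(u + 2)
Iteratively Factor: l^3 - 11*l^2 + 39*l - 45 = (l - 5)*(l^2 - 6*l + 9) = (l - 5)*(l - 3)*(l - 3)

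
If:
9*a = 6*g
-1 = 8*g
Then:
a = -1/12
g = -1/8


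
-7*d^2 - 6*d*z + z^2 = (-7*d + z)*(d + z)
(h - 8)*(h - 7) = h^2 - 15*h + 56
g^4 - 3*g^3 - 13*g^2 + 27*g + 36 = (g - 4)*(g - 3)*(g + 1)*(g + 3)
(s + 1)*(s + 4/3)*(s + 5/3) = s^3 + 4*s^2 + 47*s/9 + 20/9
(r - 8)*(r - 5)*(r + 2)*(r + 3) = r^4 - 8*r^3 - 19*r^2 + 122*r + 240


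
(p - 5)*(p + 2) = p^2 - 3*p - 10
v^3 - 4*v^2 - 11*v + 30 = (v - 5)*(v - 2)*(v + 3)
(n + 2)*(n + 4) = n^2 + 6*n + 8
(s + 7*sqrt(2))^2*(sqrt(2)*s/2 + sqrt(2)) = sqrt(2)*s^3/2 + sqrt(2)*s^2 + 14*s^2 + 28*s + 49*sqrt(2)*s + 98*sqrt(2)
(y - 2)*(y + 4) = y^2 + 2*y - 8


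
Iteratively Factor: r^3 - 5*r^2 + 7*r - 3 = (r - 3)*(r^2 - 2*r + 1) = (r - 3)*(r - 1)*(r - 1)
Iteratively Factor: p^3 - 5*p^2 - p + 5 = (p + 1)*(p^2 - 6*p + 5) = (p - 1)*(p + 1)*(p - 5)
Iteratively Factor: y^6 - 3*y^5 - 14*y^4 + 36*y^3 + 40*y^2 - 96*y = (y - 4)*(y^5 + y^4 - 10*y^3 - 4*y^2 + 24*y) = (y - 4)*(y + 3)*(y^4 - 2*y^3 - 4*y^2 + 8*y) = y*(y - 4)*(y + 3)*(y^3 - 2*y^2 - 4*y + 8) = y*(y - 4)*(y + 2)*(y + 3)*(y^2 - 4*y + 4) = y*(y - 4)*(y - 2)*(y + 2)*(y + 3)*(y - 2)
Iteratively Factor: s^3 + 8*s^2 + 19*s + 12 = (s + 3)*(s^2 + 5*s + 4) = (s + 3)*(s + 4)*(s + 1)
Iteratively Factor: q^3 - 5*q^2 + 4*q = (q - 4)*(q^2 - q) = (q - 4)*(q - 1)*(q)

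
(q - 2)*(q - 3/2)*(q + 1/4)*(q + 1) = q^4 - 9*q^3/4 - 9*q^2/8 + 23*q/8 + 3/4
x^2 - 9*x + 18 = (x - 6)*(x - 3)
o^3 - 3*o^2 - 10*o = o*(o - 5)*(o + 2)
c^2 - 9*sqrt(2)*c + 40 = (c - 5*sqrt(2))*(c - 4*sqrt(2))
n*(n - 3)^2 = n^3 - 6*n^2 + 9*n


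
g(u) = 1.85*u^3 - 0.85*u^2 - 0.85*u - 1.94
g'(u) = 5.55*u^2 - 1.7*u - 0.85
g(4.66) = 162.85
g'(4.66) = 111.75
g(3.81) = 84.80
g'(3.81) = 73.24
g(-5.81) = -388.52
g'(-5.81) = 196.37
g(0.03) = -1.97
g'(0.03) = -0.90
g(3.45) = 60.98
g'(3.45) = 59.34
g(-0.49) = -1.95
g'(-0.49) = 1.32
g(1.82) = 4.85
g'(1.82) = 14.44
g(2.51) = 19.83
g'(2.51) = 29.85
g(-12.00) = -3310.94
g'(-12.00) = 818.75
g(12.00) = 3062.26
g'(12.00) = 777.95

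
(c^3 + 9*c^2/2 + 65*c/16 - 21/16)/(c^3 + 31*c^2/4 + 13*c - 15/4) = (c + 7/4)/(c + 5)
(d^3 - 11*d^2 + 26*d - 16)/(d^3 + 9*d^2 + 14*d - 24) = (d^2 - 10*d + 16)/(d^2 + 10*d + 24)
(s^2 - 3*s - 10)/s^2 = 1 - 3/s - 10/s^2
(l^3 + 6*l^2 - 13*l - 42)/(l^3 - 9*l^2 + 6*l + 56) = (l^2 + 4*l - 21)/(l^2 - 11*l + 28)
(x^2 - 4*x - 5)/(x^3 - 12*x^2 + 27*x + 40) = 1/(x - 8)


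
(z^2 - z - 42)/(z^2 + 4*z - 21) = (z^2 - z - 42)/(z^2 + 4*z - 21)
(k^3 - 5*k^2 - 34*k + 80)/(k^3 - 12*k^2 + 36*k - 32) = (k + 5)/(k - 2)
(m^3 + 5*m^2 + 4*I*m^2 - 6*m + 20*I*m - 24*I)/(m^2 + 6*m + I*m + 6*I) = (m^2 + m*(-1 + 4*I) - 4*I)/(m + I)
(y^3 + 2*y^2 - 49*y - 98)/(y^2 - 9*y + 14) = (y^2 + 9*y + 14)/(y - 2)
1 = 1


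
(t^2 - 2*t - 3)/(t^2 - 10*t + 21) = (t + 1)/(t - 7)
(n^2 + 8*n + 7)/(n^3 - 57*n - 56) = 1/(n - 8)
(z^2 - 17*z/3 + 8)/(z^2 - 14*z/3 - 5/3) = (-3*z^2 + 17*z - 24)/(-3*z^2 + 14*z + 5)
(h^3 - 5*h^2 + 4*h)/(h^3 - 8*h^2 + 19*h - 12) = h/(h - 3)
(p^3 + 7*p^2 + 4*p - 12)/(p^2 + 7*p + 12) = (p^3 + 7*p^2 + 4*p - 12)/(p^2 + 7*p + 12)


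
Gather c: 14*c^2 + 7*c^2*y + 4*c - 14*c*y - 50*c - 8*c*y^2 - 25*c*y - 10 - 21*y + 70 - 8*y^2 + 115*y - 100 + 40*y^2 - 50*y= c^2*(7*y + 14) + c*(-8*y^2 - 39*y - 46) + 32*y^2 + 44*y - 40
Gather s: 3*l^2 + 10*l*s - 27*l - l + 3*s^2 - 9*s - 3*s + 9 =3*l^2 - 28*l + 3*s^2 + s*(10*l - 12) + 9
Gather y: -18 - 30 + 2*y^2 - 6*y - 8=2*y^2 - 6*y - 56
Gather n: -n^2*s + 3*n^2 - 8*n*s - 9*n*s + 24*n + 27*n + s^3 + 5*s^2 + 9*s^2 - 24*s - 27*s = n^2*(3 - s) + n*(51 - 17*s) + s^3 + 14*s^2 - 51*s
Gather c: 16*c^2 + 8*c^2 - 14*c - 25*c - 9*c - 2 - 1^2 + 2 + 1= 24*c^2 - 48*c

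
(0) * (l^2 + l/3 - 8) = 0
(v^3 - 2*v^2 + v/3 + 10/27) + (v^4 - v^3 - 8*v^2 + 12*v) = v^4 - 10*v^2 + 37*v/3 + 10/27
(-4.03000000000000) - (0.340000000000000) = -4.37000000000000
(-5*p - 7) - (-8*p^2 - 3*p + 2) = 8*p^2 - 2*p - 9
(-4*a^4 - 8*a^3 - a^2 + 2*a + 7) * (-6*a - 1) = 24*a^5 + 52*a^4 + 14*a^3 - 11*a^2 - 44*a - 7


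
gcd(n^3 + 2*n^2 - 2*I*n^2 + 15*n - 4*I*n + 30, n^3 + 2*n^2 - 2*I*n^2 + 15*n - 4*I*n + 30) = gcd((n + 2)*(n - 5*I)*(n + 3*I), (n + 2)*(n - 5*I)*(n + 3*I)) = n^3 + n^2*(2 - 2*I) + n*(15 - 4*I) + 30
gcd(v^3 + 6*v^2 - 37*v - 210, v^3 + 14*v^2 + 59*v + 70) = v^2 + 12*v + 35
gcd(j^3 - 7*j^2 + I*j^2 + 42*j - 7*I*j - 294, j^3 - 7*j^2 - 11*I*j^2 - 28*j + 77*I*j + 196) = j - 7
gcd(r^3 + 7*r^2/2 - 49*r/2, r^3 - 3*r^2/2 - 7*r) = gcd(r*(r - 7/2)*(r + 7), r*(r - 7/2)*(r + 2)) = r^2 - 7*r/2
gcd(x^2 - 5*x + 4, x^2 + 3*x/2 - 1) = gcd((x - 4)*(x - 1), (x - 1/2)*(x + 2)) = 1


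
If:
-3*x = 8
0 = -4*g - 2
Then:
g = -1/2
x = -8/3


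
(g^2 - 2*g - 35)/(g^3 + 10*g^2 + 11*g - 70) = (g - 7)/(g^2 + 5*g - 14)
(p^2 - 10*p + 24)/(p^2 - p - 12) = (p - 6)/(p + 3)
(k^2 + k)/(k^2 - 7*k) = (k + 1)/(k - 7)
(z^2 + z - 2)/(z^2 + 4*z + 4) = (z - 1)/(z + 2)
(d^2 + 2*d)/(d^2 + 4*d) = (d + 2)/(d + 4)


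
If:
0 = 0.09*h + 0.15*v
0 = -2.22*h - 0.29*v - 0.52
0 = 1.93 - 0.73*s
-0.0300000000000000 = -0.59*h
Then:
No Solution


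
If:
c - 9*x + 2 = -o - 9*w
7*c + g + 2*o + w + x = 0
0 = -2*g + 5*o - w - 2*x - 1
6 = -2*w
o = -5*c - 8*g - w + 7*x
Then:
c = 746/361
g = -1108/361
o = -1000/361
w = -3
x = -1031/361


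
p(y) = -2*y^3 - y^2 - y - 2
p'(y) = -6*y^2 - 2*y - 1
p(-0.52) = -1.47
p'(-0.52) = -1.58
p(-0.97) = -0.15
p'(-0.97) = -4.71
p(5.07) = -293.42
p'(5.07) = -165.37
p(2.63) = -47.93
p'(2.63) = -47.76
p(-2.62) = 29.73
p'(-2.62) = -36.95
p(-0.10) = -1.91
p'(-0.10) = -0.86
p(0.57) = -3.27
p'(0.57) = -4.09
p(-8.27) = 1069.10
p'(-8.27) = -394.82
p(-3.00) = 46.00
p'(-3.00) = -49.00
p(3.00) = -68.00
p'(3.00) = -61.00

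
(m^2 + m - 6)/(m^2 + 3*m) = (m - 2)/m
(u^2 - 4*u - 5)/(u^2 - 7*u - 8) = (u - 5)/(u - 8)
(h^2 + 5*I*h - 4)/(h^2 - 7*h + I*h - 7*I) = (h + 4*I)/(h - 7)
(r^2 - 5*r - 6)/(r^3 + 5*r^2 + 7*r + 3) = (r - 6)/(r^2 + 4*r + 3)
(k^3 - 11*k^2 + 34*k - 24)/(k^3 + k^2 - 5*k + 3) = (k^2 - 10*k + 24)/(k^2 + 2*k - 3)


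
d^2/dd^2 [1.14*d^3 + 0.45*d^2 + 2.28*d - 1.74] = 6.84*d + 0.9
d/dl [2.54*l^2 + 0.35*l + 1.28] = 5.08*l + 0.35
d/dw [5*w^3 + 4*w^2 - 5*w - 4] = 15*w^2 + 8*w - 5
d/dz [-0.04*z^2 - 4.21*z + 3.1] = -0.08*z - 4.21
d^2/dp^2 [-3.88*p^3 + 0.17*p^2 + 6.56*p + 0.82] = 0.34 - 23.28*p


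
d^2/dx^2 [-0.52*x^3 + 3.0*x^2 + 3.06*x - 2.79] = 6.0 - 3.12*x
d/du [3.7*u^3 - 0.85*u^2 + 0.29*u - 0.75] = 11.1*u^2 - 1.7*u + 0.29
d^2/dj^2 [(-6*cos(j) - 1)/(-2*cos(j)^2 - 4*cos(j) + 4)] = 2*(-27*(1 - cos(2*j))^2*cos(j) + 4*(1 - cos(2*j))^2 + 19*cos(j) - 14*cos(2*j) - 57*cos(3*j) + 6*cos(5*j) + 90)/(4*cos(j) + cos(2*j) - 3)^3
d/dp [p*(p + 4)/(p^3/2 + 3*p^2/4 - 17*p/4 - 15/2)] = 4*(-2*p^4 - 16*p^3 - 29*p^2 - 60*p - 120)/(4*p^6 + 12*p^5 - 59*p^4 - 222*p^3 + 109*p^2 + 1020*p + 900)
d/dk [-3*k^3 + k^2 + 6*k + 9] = -9*k^2 + 2*k + 6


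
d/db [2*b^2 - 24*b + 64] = 4*b - 24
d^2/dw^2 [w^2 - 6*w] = 2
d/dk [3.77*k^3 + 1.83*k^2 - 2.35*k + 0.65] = 11.31*k^2 + 3.66*k - 2.35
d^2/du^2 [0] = 0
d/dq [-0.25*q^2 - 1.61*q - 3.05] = -0.5*q - 1.61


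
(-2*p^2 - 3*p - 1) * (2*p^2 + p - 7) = -4*p^4 - 8*p^3 + 9*p^2 + 20*p + 7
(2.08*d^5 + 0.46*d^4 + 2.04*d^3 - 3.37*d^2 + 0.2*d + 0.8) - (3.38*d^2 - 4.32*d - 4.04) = 2.08*d^5 + 0.46*d^4 + 2.04*d^3 - 6.75*d^2 + 4.52*d + 4.84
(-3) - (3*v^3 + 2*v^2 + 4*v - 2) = -3*v^3 - 2*v^2 - 4*v - 1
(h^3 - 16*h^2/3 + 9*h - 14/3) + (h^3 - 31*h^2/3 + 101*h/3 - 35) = 2*h^3 - 47*h^2/3 + 128*h/3 - 119/3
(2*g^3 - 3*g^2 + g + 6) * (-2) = -4*g^3 + 6*g^2 - 2*g - 12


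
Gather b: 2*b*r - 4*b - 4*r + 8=b*(2*r - 4) - 4*r + 8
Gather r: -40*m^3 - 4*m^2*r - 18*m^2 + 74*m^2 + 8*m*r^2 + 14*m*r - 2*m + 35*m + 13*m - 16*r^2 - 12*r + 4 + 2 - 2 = -40*m^3 + 56*m^2 + 46*m + r^2*(8*m - 16) + r*(-4*m^2 + 14*m - 12) + 4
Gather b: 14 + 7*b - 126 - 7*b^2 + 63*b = -7*b^2 + 70*b - 112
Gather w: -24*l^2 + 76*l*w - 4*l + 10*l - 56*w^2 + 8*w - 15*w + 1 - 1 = -24*l^2 + 6*l - 56*w^2 + w*(76*l - 7)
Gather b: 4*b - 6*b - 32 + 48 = 16 - 2*b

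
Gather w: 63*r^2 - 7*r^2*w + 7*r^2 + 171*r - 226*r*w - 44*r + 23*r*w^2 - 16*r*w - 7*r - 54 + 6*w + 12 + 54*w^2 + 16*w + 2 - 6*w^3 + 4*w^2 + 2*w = 70*r^2 + 120*r - 6*w^3 + w^2*(23*r + 58) + w*(-7*r^2 - 242*r + 24) - 40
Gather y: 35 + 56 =91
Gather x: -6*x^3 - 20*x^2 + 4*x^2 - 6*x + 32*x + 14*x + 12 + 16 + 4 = -6*x^3 - 16*x^2 + 40*x + 32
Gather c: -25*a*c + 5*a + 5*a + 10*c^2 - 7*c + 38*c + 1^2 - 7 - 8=10*a + 10*c^2 + c*(31 - 25*a) - 14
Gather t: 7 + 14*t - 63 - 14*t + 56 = 0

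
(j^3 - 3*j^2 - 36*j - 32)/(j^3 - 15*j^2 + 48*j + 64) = (j + 4)/(j - 8)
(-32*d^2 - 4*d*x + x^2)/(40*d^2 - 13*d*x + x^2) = (4*d + x)/(-5*d + x)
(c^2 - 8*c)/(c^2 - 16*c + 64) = c/(c - 8)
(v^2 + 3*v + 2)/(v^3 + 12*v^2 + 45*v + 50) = (v + 1)/(v^2 + 10*v + 25)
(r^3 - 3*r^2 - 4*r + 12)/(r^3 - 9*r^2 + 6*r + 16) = (r^2 - r - 6)/(r^2 - 7*r - 8)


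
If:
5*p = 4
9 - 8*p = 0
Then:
No Solution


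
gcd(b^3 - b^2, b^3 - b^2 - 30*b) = b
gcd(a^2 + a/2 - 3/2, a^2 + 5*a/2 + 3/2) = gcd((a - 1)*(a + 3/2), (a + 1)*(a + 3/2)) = a + 3/2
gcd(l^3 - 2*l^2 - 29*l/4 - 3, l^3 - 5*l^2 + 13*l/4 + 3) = l^2 - 7*l/2 - 2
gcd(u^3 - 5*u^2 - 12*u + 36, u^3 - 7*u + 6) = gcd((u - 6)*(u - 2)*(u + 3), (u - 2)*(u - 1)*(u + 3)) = u^2 + u - 6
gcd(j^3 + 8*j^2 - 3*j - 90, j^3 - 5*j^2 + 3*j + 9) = j - 3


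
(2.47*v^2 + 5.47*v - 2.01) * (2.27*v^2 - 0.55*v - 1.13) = 5.6069*v^4 + 11.0584*v^3 - 10.3623*v^2 - 5.0756*v + 2.2713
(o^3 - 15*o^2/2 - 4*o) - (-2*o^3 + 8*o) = 3*o^3 - 15*o^2/2 - 12*o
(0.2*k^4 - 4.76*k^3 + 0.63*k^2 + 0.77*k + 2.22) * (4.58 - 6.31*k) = -1.262*k^5 + 30.9516*k^4 - 25.7761*k^3 - 1.9733*k^2 - 10.4816*k + 10.1676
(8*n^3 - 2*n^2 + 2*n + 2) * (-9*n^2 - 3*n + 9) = -72*n^5 - 6*n^4 + 60*n^3 - 42*n^2 + 12*n + 18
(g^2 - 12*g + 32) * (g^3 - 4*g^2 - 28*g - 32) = g^5 - 16*g^4 + 52*g^3 + 176*g^2 - 512*g - 1024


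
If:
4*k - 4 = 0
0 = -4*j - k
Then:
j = -1/4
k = 1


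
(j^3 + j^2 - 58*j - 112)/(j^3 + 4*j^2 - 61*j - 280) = (j + 2)/(j + 5)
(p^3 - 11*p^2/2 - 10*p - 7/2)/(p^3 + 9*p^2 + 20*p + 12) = (2*p^2 - 13*p - 7)/(2*(p^2 + 8*p + 12))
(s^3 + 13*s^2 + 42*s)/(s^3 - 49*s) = (s + 6)/(s - 7)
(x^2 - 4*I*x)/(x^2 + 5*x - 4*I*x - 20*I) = x/(x + 5)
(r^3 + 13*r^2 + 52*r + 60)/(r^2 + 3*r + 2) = (r^2 + 11*r + 30)/(r + 1)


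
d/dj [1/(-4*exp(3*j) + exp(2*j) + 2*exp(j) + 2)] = 2*(6*exp(2*j) - exp(j) - 1)*exp(j)/(-4*exp(3*j) + exp(2*j) + 2*exp(j) + 2)^2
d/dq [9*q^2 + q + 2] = 18*q + 1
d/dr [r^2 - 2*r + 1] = 2*r - 2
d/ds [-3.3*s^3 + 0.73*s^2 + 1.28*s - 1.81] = -9.9*s^2 + 1.46*s + 1.28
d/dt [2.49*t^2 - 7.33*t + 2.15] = 4.98*t - 7.33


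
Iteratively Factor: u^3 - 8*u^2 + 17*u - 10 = (u - 2)*(u^2 - 6*u + 5) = (u - 5)*(u - 2)*(u - 1)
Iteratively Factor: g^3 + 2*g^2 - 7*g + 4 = (g - 1)*(g^2 + 3*g - 4) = (g - 1)^2*(g + 4)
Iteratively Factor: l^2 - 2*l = (l)*(l - 2)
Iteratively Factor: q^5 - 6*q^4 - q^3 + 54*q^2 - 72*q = (q + 3)*(q^4 - 9*q^3 + 26*q^2 - 24*q) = (q - 2)*(q + 3)*(q^3 - 7*q^2 + 12*q) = (q - 4)*(q - 2)*(q + 3)*(q^2 - 3*q) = q*(q - 4)*(q - 2)*(q + 3)*(q - 3)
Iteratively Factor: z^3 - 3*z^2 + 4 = (z + 1)*(z^2 - 4*z + 4) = (z - 2)*(z + 1)*(z - 2)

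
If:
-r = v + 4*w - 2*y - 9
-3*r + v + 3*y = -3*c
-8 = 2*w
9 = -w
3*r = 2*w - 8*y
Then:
No Solution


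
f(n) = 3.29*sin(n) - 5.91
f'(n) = 3.29*cos(n)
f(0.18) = -5.32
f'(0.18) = 3.24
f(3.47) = -6.97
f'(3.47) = -3.11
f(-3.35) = -5.23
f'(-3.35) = -3.22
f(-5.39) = -3.35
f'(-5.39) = 2.06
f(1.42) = -2.66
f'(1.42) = 0.49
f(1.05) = -3.06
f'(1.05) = 1.64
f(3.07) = -5.67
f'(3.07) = -3.28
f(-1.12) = -8.87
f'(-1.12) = 1.43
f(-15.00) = -8.05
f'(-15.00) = -2.50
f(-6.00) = -4.99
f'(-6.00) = 3.16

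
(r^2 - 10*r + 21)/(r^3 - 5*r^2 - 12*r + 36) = (r^2 - 10*r + 21)/(r^3 - 5*r^2 - 12*r + 36)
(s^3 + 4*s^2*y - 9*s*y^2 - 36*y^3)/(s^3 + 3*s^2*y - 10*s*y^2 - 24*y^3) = (s + 3*y)/(s + 2*y)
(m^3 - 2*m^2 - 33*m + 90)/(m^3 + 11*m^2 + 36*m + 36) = (m^2 - 8*m + 15)/(m^2 + 5*m + 6)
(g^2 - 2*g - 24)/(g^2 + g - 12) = (g - 6)/(g - 3)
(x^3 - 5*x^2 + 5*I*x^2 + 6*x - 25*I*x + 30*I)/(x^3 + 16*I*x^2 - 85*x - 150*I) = (x^2 - 5*x + 6)/(x^2 + 11*I*x - 30)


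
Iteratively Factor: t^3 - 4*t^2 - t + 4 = (t - 1)*(t^2 - 3*t - 4) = (t - 4)*(t - 1)*(t + 1)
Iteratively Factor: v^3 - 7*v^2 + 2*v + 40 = (v + 2)*(v^2 - 9*v + 20) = (v - 4)*(v + 2)*(v - 5)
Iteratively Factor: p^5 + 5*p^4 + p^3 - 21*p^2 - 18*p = (p)*(p^4 + 5*p^3 + p^2 - 21*p - 18) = p*(p + 3)*(p^3 + 2*p^2 - 5*p - 6) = p*(p - 2)*(p + 3)*(p^2 + 4*p + 3) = p*(p - 2)*(p + 3)^2*(p + 1)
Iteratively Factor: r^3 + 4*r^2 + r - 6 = (r + 2)*(r^2 + 2*r - 3) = (r - 1)*(r + 2)*(r + 3)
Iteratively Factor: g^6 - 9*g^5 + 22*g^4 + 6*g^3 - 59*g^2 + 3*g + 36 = (g - 4)*(g^5 - 5*g^4 + 2*g^3 + 14*g^2 - 3*g - 9) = (g - 4)*(g + 1)*(g^4 - 6*g^3 + 8*g^2 + 6*g - 9) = (g - 4)*(g - 3)*(g + 1)*(g^3 - 3*g^2 - g + 3) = (g - 4)*(g - 3)*(g + 1)^2*(g^2 - 4*g + 3) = (g - 4)*(g - 3)^2*(g + 1)^2*(g - 1)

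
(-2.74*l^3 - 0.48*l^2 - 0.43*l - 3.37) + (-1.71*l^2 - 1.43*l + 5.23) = -2.74*l^3 - 2.19*l^2 - 1.86*l + 1.86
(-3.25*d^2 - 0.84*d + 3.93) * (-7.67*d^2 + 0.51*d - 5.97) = 24.9275*d^4 + 4.7853*d^3 - 11.169*d^2 + 7.0191*d - 23.4621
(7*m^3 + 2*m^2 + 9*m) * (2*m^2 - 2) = 14*m^5 + 4*m^4 + 4*m^3 - 4*m^2 - 18*m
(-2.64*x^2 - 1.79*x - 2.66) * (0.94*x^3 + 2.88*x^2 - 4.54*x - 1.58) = -2.4816*x^5 - 9.2858*x^4 + 4.33*x^3 + 4.637*x^2 + 14.9046*x + 4.2028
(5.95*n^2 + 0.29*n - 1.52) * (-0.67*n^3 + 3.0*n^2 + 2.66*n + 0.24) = -3.9865*n^5 + 17.6557*n^4 + 17.7154*n^3 - 2.3606*n^2 - 3.9736*n - 0.3648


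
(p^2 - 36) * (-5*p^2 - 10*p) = -5*p^4 - 10*p^3 + 180*p^2 + 360*p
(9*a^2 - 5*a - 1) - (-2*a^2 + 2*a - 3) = 11*a^2 - 7*a + 2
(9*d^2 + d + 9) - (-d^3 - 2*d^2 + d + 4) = d^3 + 11*d^2 + 5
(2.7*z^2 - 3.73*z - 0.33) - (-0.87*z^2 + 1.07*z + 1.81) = 3.57*z^2 - 4.8*z - 2.14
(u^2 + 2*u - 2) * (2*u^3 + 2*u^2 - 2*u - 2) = 2*u^5 + 6*u^4 - 2*u^3 - 10*u^2 + 4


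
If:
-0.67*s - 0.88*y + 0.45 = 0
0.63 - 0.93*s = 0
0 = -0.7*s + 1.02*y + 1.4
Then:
No Solution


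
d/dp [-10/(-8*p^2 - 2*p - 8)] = 5*(-8*p - 1)/(4*p^2 + p + 4)^2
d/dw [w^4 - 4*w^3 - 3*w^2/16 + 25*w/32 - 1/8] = 4*w^3 - 12*w^2 - 3*w/8 + 25/32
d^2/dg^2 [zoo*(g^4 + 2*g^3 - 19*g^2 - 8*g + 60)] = zoo*(g^2 + g + 1)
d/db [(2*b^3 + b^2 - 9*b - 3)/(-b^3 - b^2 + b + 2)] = (-b^4 - 14*b^3 - 5*b^2 - 2*b - 15)/(b^6 + 2*b^5 - b^4 - 6*b^3 - 3*b^2 + 4*b + 4)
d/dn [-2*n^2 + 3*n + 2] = 3 - 4*n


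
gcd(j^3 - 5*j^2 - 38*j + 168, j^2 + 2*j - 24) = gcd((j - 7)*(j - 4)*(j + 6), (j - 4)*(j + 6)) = j^2 + 2*j - 24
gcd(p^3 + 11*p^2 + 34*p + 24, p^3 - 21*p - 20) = p^2 + 5*p + 4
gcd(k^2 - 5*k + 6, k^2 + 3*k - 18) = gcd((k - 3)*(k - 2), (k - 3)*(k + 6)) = k - 3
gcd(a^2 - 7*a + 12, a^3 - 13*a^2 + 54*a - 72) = a^2 - 7*a + 12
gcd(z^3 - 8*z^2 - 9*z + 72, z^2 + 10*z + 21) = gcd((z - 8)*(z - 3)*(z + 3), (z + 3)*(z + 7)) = z + 3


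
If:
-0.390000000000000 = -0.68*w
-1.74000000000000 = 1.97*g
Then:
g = -0.88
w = 0.57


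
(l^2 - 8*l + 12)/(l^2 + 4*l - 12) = (l - 6)/(l + 6)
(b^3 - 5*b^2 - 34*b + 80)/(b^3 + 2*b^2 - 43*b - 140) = (b^2 - 10*b + 16)/(b^2 - 3*b - 28)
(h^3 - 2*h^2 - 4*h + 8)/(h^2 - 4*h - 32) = (-h^3 + 2*h^2 + 4*h - 8)/(-h^2 + 4*h + 32)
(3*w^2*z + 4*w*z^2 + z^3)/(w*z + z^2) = 3*w + z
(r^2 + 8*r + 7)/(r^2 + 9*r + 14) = (r + 1)/(r + 2)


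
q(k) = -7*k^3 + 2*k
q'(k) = 2 - 21*k^2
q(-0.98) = 4.63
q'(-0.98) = -18.17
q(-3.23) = 229.43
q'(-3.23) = -217.09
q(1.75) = -34.02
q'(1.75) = -62.31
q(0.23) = 0.37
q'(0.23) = 0.89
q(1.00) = -5.00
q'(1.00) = -19.00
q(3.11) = -204.34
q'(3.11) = -201.11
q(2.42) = -94.37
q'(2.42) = -120.98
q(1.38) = -15.64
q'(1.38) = -37.99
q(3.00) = -183.00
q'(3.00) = -187.00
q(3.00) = -183.00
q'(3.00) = -187.00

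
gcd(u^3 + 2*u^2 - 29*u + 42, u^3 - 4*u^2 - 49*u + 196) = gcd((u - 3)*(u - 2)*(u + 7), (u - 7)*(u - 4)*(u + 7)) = u + 7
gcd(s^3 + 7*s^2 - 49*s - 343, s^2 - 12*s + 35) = s - 7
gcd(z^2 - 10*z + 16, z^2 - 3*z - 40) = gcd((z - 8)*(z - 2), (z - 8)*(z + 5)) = z - 8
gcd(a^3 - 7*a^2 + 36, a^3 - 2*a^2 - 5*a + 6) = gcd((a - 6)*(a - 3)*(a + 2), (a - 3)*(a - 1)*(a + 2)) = a^2 - a - 6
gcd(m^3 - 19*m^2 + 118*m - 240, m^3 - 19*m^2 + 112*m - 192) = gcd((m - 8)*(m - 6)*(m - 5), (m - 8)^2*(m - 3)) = m - 8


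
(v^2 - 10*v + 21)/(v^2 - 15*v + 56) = (v - 3)/(v - 8)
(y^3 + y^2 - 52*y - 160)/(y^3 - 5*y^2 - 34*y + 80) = (y + 4)/(y - 2)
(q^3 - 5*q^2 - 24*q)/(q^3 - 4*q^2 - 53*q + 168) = q*(q + 3)/(q^2 + 4*q - 21)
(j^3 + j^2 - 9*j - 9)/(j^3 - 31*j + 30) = (j^3 + j^2 - 9*j - 9)/(j^3 - 31*j + 30)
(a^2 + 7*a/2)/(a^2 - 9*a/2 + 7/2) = a*(2*a + 7)/(2*a^2 - 9*a + 7)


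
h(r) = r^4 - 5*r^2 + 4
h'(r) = 4*r^3 - 10*r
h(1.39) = -1.93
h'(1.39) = -3.16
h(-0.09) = 3.96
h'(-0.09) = 0.90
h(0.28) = 3.61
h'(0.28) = -2.71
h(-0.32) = 3.50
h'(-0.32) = 3.07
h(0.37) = 3.33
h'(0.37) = -3.50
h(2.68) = 19.67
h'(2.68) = 50.20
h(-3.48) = 90.11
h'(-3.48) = -133.78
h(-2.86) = 30.01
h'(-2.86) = -64.97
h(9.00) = 6160.00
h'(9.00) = 2826.00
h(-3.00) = 40.00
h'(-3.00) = -78.00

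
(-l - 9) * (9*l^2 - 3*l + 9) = -9*l^3 - 78*l^2 + 18*l - 81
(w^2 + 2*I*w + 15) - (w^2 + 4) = 2*I*w + 11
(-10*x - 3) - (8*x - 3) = -18*x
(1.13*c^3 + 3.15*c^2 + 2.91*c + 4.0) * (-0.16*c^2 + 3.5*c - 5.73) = -0.1808*c^5 + 3.451*c^4 + 4.0845*c^3 - 8.5045*c^2 - 2.6743*c - 22.92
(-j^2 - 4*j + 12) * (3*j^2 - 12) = -3*j^4 - 12*j^3 + 48*j^2 + 48*j - 144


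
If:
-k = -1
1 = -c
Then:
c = -1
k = 1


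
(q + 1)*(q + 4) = q^2 + 5*q + 4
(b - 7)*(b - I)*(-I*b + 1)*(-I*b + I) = -b^4 + 8*b^3 - 8*b^2 + 8*b - 7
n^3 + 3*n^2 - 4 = (n - 1)*(n + 2)^2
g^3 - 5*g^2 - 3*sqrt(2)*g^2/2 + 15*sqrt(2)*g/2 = g*(g - 5)*(g - 3*sqrt(2)/2)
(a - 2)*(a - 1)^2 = a^3 - 4*a^2 + 5*a - 2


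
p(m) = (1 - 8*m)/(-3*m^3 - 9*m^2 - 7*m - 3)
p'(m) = (1 - 8*m)*(9*m^2 + 18*m + 7)/(-3*m^3 - 9*m^2 - 7*m - 3)^2 - 8/(-3*m^3 - 9*m^2 - 7*m - 3)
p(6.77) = 0.04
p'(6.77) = -0.01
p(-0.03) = -0.44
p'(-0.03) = 3.88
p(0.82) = 0.34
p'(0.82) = -0.09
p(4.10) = 0.08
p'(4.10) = -0.03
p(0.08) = -0.10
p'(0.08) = 2.44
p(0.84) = 0.34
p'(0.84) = -0.09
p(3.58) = 0.10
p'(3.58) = -0.04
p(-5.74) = 0.15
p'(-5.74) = 0.07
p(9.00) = 0.02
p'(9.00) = 0.00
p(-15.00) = 0.01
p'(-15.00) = 0.00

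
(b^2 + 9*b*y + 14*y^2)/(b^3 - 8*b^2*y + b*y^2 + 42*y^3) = (b + 7*y)/(b^2 - 10*b*y + 21*y^2)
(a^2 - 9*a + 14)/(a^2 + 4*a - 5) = (a^2 - 9*a + 14)/(a^2 + 4*a - 5)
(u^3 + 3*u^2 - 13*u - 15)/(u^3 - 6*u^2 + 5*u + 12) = (u + 5)/(u - 4)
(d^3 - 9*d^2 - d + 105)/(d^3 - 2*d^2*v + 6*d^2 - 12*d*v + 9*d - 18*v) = (-d^2 + 12*d - 35)/(-d^2 + 2*d*v - 3*d + 6*v)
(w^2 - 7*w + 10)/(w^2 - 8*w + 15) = (w - 2)/(w - 3)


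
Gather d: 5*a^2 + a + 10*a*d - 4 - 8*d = 5*a^2 + a + d*(10*a - 8) - 4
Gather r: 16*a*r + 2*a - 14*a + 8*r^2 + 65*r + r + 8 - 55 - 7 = -12*a + 8*r^2 + r*(16*a + 66) - 54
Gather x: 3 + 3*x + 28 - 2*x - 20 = x + 11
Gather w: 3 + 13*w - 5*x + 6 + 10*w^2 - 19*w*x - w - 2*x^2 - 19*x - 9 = 10*w^2 + w*(12 - 19*x) - 2*x^2 - 24*x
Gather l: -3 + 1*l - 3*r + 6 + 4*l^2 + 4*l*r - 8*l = 4*l^2 + l*(4*r - 7) - 3*r + 3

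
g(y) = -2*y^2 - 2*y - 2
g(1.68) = -11.00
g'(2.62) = -12.48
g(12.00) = -314.00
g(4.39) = -49.32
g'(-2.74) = 8.96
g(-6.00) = -62.00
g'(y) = -4*y - 2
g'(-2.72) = 8.88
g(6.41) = -97.00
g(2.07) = -14.71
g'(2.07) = -10.28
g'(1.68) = -8.72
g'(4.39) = -19.56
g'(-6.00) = 22.00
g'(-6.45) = 23.80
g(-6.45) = -72.30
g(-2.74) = -11.54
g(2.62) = -20.97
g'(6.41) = -27.64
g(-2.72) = -11.36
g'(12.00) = -50.00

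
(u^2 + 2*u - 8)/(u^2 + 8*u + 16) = (u - 2)/(u + 4)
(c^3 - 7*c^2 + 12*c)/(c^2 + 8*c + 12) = c*(c^2 - 7*c + 12)/(c^2 + 8*c + 12)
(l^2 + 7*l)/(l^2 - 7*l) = (l + 7)/(l - 7)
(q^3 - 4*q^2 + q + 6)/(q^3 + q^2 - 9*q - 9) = (q - 2)/(q + 3)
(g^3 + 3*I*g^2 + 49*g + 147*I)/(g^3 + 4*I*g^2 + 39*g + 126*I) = (g - 7*I)/(g - 6*I)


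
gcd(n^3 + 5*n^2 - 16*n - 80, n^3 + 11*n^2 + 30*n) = n + 5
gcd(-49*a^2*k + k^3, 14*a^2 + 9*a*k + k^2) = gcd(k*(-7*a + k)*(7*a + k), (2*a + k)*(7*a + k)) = 7*a + k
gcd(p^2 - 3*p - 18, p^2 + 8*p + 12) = 1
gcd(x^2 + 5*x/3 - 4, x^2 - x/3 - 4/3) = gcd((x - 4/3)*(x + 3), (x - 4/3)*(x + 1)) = x - 4/3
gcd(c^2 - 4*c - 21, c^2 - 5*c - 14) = c - 7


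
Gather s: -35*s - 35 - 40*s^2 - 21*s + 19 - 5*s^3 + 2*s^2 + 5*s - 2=-5*s^3 - 38*s^2 - 51*s - 18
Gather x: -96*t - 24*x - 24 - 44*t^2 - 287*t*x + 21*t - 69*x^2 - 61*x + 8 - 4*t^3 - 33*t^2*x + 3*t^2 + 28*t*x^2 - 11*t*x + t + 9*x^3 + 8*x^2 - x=-4*t^3 - 41*t^2 - 74*t + 9*x^3 + x^2*(28*t - 61) + x*(-33*t^2 - 298*t - 86) - 16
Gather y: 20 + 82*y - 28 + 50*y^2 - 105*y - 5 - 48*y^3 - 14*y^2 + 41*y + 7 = -48*y^3 + 36*y^2 + 18*y - 6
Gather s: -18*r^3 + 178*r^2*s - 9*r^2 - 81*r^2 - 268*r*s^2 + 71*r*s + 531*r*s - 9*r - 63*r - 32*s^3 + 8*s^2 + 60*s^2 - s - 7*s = -18*r^3 - 90*r^2 - 72*r - 32*s^3 + s^2*(68 - 268*r) + s*(178*r^2 + 602*r - 8)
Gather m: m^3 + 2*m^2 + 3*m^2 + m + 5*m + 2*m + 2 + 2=m^3 + 5*m^2 + 8*m + 4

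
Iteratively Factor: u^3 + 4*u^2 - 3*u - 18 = (u - 2)*(u^2 + 6*u + 9) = (u - 2)*(u + 3)*(u + 3)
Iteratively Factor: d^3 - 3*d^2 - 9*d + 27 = (d - 3)*(d^2 - 9) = (d - 3)^2*(d + 3)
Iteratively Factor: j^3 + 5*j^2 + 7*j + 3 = (j + 3)*(j^2 + 2*j + 1) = (j + 1)*(j + 3)*(j + 1)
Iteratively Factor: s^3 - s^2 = (s - 1)*(s^2) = s*(s - 1)*(s)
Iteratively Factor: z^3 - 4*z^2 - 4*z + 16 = (z - 4)*(z^2 - 4) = (z - 4)*(z - 2)*(z + 2)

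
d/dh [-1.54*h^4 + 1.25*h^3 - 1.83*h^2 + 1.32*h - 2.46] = -6.16*h^3 + 3.75*h^2 - 3.66*h + 1.32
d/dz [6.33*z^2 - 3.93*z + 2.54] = 12.66*z - 3.93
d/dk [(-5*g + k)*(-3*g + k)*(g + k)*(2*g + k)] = 29*g^3 - 14*g^2*k - 15*g*k^2 + 4*k^3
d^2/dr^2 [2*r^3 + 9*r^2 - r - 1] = 12*r + 18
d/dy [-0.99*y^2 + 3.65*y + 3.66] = 3.65 - 1.98*y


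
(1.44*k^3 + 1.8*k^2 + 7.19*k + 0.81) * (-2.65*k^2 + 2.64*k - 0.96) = -3.816*k^5 - 0.968399999999999*k^4 - 15.6839*k^3 + 15.1071*k^2 - 4.764*k - 0.7776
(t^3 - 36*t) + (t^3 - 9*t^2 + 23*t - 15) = 2*t^3 - 9*t^2 - 13*t - 15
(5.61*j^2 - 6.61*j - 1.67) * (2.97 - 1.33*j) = -7.4613*j^3 + 25.453*j^2 - 17.4106*j - 4.9599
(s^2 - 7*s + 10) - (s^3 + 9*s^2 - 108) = -s^3 - 8*s^2 - 7*s + 118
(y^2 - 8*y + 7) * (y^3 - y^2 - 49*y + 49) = y^5 - 9*y^4 - 34*y^3 + 434*y^2 - 735*y + 343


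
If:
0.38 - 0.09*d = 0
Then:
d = 4.22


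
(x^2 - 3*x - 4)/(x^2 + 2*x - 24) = (x + 1)/(x + 6)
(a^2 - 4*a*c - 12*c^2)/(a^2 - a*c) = (a^2 - 4*a*c - 12*c^2)/(a*(a - c))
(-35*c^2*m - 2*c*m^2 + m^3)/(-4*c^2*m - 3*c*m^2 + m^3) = (35*c^2 + 2*c*m - m^2)/(4*c^2 + 3*c*m - m^2)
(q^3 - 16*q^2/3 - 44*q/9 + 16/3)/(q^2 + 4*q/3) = q - 20/3 + 4/q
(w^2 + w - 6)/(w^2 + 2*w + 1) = (w^2 + w - 6)/(w^2 + 2*w + 1)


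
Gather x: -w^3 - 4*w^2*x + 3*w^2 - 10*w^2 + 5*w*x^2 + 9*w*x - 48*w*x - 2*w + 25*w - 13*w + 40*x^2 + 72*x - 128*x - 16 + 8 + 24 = -w^3 - 7*w^2 + 10*w + x^2*(5*w + 40) + x*(-4*w^2 - 39*w - 56) + 16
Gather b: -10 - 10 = -20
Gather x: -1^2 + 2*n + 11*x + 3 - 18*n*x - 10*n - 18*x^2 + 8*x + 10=-8*n - 18*x^2 + x*(19 - 18*n) + 12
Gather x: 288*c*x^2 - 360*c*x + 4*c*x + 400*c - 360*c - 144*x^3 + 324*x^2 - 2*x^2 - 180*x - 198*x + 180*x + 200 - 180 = 40*c - 144*x^3 + x^2*(288*c + 322) + x*(-356*c - 198) + 20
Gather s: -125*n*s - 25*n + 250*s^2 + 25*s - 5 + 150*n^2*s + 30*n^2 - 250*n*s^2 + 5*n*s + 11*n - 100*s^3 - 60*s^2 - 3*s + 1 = 30*n^2 - 14*n - 100*s^3 + s^2*(190 - 250*n) + s*(150*n^2 - 120*n + 22) - 4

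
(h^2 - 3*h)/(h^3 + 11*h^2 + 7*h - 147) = h/(h^2 + 14*h + 49)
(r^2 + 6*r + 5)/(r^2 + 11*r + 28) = (r^2 + 6*r + 5)/(r^2 + 11*r + 28)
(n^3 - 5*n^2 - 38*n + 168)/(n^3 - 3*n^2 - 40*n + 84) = (n - 4)/(n - 2)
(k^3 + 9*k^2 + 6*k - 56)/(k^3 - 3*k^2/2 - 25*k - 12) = 2*(k^2 + 5*k - 14)/(2*k^2 - 11*k - 6)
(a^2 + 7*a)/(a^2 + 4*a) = (a + 7)/(a + 4)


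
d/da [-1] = 0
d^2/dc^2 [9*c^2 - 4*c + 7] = 18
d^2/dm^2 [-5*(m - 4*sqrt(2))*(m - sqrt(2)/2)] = -10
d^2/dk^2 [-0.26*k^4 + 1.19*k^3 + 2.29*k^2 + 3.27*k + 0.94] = -3.12*k^2 + 7.14*k + 4.58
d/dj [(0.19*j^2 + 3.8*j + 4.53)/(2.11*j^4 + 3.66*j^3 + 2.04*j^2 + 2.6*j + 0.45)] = (-0.8018*j^5 - 24.7494*j^4 - 66.0492*j^3 - 56.9974*j^2 - 18.3114*j - 10.068)/(4.4521*j^8 + 15.4452*j^7 + 22.0044*j^6 + 25.9048*j^5 + 25.0926*j^4 + 13.902*j^3 + 8.596*j^2 + 2.34*j + 0.2025)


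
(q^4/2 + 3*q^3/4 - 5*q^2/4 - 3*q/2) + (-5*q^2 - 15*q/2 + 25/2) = q^4/2 + 3*q^3/4 - 25*q^2/4 - 9*q + 25/2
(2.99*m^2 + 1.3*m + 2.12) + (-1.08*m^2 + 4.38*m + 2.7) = 1.91*m^2 + 5.68*m + 4.82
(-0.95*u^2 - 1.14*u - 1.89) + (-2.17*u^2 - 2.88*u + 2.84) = -3.12*u^2 - 4.02*u + 0.95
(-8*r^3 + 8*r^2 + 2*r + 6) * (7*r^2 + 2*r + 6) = -56*r^5 + 40*r^4 - 18*r^3 + 94*r^2 + 24*r + 36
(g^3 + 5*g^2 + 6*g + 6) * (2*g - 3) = 2*g^4 + 7*g^3 - 3*g^2 - 6*g - 18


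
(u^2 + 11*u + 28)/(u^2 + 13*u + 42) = (u + 4)/(u + 6)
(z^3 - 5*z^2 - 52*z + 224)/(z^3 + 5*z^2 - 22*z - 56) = (z - 8)/(z + 2)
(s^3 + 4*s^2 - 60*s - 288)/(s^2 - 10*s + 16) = (s^2 + 12*s + 36)/(s - 2)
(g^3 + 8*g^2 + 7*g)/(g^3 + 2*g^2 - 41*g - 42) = g/(g - 6)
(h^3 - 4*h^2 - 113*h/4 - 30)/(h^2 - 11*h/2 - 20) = h + 3/2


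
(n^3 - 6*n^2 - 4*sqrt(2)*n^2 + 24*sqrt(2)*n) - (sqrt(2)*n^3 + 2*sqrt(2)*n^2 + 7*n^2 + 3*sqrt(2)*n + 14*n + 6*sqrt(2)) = -sqrt(2)*n^3 + n^3 - 13*n^2 - 6*sqrt(2)*n^2 - 14*n + 21*sqrt(2)*n - 6*sqrt(2)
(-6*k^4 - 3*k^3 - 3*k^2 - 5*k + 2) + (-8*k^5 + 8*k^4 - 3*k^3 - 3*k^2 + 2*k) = -8*k^5 + 2*k^4 - 6*k^3 - 6*k^2 - 3*k + 2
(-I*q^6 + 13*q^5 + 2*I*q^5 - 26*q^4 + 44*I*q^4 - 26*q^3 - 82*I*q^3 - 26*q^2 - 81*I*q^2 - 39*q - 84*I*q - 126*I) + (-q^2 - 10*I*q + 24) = -I*q^6 + 13*q^5 + 2*I*q^5 - 26*q^4 + 44*I*q^4 - 26*q^3 - 82*I*q^3 - 27*q^2 - 81*I*q^2 - 39*q - 94*I*q + 24 - 126*I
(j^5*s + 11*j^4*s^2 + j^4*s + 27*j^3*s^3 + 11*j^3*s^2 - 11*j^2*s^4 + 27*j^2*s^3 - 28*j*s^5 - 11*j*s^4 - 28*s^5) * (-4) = -4*j^5*s - 44*j^4*s^2 - 4*j^4*s - 108*j^3*s^3 - 44*j^3*s^2 + 44*j^2*s^4 - 108*j^2*s^3 + 112*j*s^5 + 44*j*s^4 + 112*s^5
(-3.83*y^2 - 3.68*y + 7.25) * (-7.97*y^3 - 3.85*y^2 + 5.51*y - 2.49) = 30.5251*y^5 + 44.0751*y^4 - 64.7178*y^3 - 38.6526*y^2 + 49.1107*y - 18.0525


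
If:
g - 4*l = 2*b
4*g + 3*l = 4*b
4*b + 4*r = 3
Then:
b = 3/4 - r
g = 33/38 - 22*r/19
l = 4*r/19 - 3/19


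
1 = 1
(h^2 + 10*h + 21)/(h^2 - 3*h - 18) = (h + 7)/(h - 6)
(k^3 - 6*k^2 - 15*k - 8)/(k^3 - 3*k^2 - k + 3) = (k^2 - 7*k - 8)/(k^2 - 4*k + 3)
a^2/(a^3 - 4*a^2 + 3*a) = a/(a^2 - 4*a + 3)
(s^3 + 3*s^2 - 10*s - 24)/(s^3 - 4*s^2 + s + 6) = (s^2 + 6*s + 8)/(s^2 - s - 2)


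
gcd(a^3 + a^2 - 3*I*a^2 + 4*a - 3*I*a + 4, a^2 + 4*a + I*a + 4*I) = a + I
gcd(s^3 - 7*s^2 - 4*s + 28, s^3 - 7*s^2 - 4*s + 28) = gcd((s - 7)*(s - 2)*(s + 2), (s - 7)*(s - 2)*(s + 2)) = s^3 - 7*s^2 - 4*s + 28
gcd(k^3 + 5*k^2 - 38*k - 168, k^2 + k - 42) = k^2 + k - 42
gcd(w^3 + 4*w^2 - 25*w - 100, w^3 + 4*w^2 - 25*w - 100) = w^3 + 4*w^2 - 25*w - 100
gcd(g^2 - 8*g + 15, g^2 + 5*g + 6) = 1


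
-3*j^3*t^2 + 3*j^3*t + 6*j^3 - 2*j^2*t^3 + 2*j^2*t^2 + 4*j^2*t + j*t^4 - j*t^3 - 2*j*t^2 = (-3*j + t)*(j + t)*(t - 2)*(j*t + j)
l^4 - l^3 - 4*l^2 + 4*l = l*(l - 2)*(l - 1)*(l + 2)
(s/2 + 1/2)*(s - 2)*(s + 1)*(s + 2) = s^4/2 + s^3 - 3*s^2/2 - 4*s - 2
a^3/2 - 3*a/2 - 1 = (a/2 + 1/2)*(a - 2)*(a + 1)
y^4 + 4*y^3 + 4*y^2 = y^2*(y + 2)^2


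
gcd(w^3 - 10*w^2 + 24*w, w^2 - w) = w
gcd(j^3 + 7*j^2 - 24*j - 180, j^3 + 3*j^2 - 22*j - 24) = j + 6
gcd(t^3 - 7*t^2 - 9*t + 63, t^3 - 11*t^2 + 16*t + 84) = t - 7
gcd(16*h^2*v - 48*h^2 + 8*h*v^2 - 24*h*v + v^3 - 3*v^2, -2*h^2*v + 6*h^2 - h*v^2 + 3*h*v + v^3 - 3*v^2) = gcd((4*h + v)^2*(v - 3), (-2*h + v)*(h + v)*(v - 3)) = v - 3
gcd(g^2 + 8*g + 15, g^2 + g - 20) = g + 5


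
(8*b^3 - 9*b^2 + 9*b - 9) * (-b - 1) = -8*b^4 + b^3 + 9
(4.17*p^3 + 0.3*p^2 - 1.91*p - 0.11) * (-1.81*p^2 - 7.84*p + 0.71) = -7.5477*p^5 - 33.2358*p^4 + 4.0658*p^3 + 15.3865*p^2 - 0.4937*p - 0.0781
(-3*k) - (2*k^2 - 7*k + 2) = -2*k^2 + 4*k - 2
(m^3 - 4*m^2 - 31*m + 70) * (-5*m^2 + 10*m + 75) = -5*m^5 + 30*m^4 + 190*m^3 - 960*m^2 - 1625*m + 5250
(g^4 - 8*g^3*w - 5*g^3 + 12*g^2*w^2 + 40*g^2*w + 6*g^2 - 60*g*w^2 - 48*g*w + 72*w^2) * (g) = g^5 - 8*g^4*w - 5*g^4 + 12*g^3*w^2 + 40*g^3*w + 6*g^3 - 60*g^2*w^2 - 48*g^2*w + 72*g*w^2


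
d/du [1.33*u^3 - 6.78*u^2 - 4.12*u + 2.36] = 3.99*u^2 - 13.56*u - 4.12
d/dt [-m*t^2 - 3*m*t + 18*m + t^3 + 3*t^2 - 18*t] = -2*m*t - 3*m + 3*t^2 + 6*t - 18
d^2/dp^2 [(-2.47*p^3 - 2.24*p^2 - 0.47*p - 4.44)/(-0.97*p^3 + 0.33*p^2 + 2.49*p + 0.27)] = (-7.105427357601e-15*p^7 + 5.79652600000001*p^6 + 38.448084*p^5 + 89.452818*p^4 + 14.353152*p^3 - 51.199398*p^2 + 29.69622*p + 53.96031)/(0.912673*p^9 - 0.931491*p^8 - 6.711624*p^7 + 3.984228*p^6 + 17.74737*p^5 - 2.313522*p^4 - 16.557264*p^3 - 5.094252*p^2 - 0.544563*p - 0.019683)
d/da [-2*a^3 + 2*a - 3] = 2 - 6*a^2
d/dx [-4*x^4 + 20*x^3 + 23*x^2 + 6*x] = -16*x^3 + 60*x^2 + 46*x + 6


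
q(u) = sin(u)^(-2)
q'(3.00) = 704.52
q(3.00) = 50.21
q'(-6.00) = -88.03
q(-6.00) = 12.81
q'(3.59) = -22.12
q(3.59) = 5.32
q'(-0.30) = 74.03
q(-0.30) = 11.45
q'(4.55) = -0.34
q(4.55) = 1.03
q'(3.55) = -29.30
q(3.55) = 6.34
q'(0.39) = -33.66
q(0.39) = 6.92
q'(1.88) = 0.70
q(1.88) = 1.10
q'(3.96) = -3.51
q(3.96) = 1.88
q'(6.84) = -11.50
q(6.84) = 3.58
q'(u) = -2*cos(u)/sin(u)^3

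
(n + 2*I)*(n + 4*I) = n^2 + 6*I*n - 8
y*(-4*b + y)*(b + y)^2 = -4*b^3*y - 7*b^2*y^2 - 2*b*y^3 + y^4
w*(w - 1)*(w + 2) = w^3 + w^2 - 2*w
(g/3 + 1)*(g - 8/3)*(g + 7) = g^3/3 + 22*g^2/9 - 17*g/9 - 56/3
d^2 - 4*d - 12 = (d - 6)*(d + 2)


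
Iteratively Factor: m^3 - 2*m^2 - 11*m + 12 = (m - 1)*(m^2 - m - 12) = (m - 1)*(m + 3)*(m - 4)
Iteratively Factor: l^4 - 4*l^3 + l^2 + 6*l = (l + 1)*(l^3 - 5*l^2 + 6*l) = (l - 3)*(l + 1)*(l^2 - 2*l) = (l - 3)*(l - 2)*(l + 1)*(l)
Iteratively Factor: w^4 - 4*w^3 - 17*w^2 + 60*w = (w)*(w^3 - 4*w^2 - 17*w + 60) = w*(w - 3)*(w^2 - w - 20) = w*(w - 3)*(w + 4)*(w - 5)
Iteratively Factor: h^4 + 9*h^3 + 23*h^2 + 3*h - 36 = (h - 1)*(h^3 + 10*h^2 + 33*h + 36) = (h - 1)*(h + 4)*(h^2 + 6*h + 9) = (h - 1)*(h + 3)*(h + 4)*(h + 3)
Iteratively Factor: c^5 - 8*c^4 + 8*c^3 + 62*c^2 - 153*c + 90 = (c - 3)*(c^4 - 5*c^3 - 7*c^2 + 41*c - 30) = (c - 3)*(c + 3)*(c^3 - 8*c^2 + 17*c - 10) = (c - 3)*(c - 1)*(c + 3)*(c^2 - 7*c + 10) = (c - 3)*(c - 2)*(c - 1)*(c + 3)*(c - 5)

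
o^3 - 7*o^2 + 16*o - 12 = (o - 3)*(o - 2)^2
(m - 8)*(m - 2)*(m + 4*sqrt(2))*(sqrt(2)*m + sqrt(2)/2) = sqrt(2)*m^4 - 19*sqrt(2)*m^3/2 + 8*m^3 - 76*m^2 + 11*sqrt(2)*m^2 + 8*sqrt(2)*m + 88*m + 64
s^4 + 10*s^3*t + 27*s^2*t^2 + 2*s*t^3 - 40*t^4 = (s - t)*(s + 2*t)*(s + 4*t)*(s + 5*t)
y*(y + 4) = y^2 + 4*y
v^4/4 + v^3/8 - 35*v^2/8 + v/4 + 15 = (v/4 + 1)*(v - 3)*(v - 5/2)*(v + 2)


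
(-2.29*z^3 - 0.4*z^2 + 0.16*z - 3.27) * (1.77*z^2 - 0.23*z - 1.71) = -4.0533*z^5 - 0.1813*z^4 + 4.2911*z^3 - 5.1407*z^2 + 0.4785*z + 5.5917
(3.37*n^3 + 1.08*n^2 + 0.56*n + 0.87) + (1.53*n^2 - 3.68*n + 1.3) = 3.37*n^3 + 2.61*n^2 - 3.12*n + 2.17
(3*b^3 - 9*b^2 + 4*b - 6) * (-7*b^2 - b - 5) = -21*b^5 + 60*b^4 - 34*b^3 + 83*b^2 - 14*b + 30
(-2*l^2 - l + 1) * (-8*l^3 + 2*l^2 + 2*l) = 16*l^5 + 4*l^4 - 14*l^3 + 2*l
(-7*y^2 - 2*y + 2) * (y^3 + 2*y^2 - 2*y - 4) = -7*y^5 - 16*y^4 + 12*y^3 + 36*y^2 + 4*y - 8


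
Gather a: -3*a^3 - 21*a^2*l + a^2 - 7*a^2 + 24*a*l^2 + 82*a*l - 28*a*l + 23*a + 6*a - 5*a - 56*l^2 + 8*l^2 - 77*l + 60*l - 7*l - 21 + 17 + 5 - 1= -3*a^3 + a^2*(-21*l - 6) + a*(24*l^2 + 54*l + 24) - 48*l^2 - 24*l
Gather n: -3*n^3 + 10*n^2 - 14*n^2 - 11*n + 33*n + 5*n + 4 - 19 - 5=-3*n^3 - 4*n^2 + 27*n - 20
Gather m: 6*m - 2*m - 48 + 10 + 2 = 4*m - 36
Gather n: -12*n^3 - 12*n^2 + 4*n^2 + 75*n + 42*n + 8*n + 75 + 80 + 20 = -12*n^3 - 8*n^2 + 125*n + 175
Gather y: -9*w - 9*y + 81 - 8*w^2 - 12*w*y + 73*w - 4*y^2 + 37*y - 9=-8*w^2 + 64*w - 4*y^2 + y*(28 - 12*w) + 72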